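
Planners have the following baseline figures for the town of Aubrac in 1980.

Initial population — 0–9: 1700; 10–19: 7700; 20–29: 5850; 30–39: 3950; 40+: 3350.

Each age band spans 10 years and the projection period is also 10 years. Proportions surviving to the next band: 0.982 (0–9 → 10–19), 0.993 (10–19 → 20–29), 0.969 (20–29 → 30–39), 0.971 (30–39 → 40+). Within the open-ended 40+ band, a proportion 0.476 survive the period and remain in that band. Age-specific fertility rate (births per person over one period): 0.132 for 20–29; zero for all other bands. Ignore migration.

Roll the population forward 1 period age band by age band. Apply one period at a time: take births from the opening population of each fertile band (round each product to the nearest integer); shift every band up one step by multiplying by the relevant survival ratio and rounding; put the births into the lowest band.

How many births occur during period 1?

772

— Period 1 —
Births: 5850 × 0.132 = 772
10–19: 1700 × 0.982 = 1669
20–29: 7700 × 0.993 = 7646
30–39: 5850 × 0.969 = 5669
40+: 3950 × 0.971 + 3350 × 0.476 = 3835 + 1595 = 5430
End of period: [772, 1669, 7646, 5669, 5430]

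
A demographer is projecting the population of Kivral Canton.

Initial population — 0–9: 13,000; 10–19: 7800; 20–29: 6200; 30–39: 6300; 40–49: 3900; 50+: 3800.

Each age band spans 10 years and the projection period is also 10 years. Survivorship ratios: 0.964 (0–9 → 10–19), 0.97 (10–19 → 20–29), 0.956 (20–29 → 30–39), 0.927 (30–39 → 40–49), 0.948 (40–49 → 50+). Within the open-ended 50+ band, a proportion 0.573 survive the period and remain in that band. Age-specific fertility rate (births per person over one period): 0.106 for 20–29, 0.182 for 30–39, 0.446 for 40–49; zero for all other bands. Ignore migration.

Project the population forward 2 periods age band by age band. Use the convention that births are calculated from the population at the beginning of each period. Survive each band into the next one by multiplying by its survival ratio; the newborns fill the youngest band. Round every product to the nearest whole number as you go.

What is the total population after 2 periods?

41686

— Period 1 —
Births: 6200 * 0.106 = 657, 6300 * 0.182 = 1147, 3900 * 0.446 = 1739 → total 3543
10–19: 13000 * 0.964 = 12532
20–29: 7800 * 0.97 = 7566
30–39: 6200 * 0.956 = 5927
40–49: 6300 * 0.927 = 5840
50+: 3900 * 0.948 + 3800 * 0.573 = 3697 + 2177 = 5874
End of period: [3543, 12532, 7566, 5927, 5840, 5874]
— Period 2 —
Births: 7566 * 0.106 = 802, 5927 * 0.182 = 1079, 5840 * 0.446 = 2605 → total 4486
10–19: 3543 * 0.964 = 3415
20–29: 12532 * 0.97 = 12156
30–39: 7566 * 0.956 = 7233
40–49: 5927 * 0.927 = 5494
50+: 5840 * 0.948 + 5874 * 0.573 = 5536 + 3366 = 8902
End of period: [4486, 3415, 12156, 7233, 5494, 8902]
Total after period 2: 4486 + 3415 + 12156 + 7233 + 5494 + 8902 = 41686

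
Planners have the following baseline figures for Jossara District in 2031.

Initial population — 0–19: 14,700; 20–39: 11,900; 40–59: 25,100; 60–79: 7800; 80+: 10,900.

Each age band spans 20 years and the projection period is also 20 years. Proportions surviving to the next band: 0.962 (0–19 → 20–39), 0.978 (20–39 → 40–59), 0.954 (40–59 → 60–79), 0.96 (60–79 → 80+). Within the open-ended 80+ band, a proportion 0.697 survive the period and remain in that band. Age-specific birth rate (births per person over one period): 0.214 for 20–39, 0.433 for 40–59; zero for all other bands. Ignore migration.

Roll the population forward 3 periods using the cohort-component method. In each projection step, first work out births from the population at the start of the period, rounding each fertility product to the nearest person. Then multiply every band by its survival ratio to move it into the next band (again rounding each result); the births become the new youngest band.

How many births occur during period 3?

— Period 1 —
Births: 11900 * 0.214 = 2547  |  25100 * 0.433 = 10868 — total 13415
20–39: 14700 * 0.962 = 14141
40–59: 11900 * 0.978 = 11638
60–79: 25100 * 0.954 = 23945
80+: 7800 * 0.96 + 10900 * 0.697 = 7488 + 7597 = 15085
Giving 13415 / 14141 / 11638 / 23945 / 15085.
— Period 2 —
Births: 14141 * 0.214 = 3026  |  11638 * 0.433 = 5039 — total 8065
20–39: 13415 * 0.962 = 12905
40–59: 14141 * 0.978 = 13830
60–79: 11638 * 0.954 = 11103
80+: 23945 * 0.96 + 15085 * 0.697 = 22987 + 10514 = 33501
Giving 8065 / 12905 / 13830 / 11103 / 33501.
— Period 3 —
Births: 12905 * 0.214 = 2762  |  13830 * 0.433 = 5988 — total 8750
20–39: 8065 * 0.962 = 7759
40–59: 12905 * 0.978 = 12621
60–79: 13830 * 0.954 = 13194
80+: 11103 * 0.96 + 33501 * 0.697 = 10659 + 23350 = 34009
Giving 8750 / 7759 / 12621 / 13194 / 34009.

8750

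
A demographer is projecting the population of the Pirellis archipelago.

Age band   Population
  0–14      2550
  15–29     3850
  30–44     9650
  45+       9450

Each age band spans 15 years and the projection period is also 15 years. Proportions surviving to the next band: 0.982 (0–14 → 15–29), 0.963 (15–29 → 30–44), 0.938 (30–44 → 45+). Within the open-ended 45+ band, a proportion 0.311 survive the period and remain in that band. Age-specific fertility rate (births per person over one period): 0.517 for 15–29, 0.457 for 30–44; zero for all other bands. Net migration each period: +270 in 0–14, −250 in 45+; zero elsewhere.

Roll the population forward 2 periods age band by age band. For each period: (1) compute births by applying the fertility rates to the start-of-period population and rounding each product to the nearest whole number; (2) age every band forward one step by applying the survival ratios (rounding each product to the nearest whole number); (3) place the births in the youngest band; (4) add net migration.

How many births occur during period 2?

(Groups numbered youngest = 1 to oldest = 4.)
After projecting period 1:
Births: 3850 * 0.517 = 1990 ; 9650 * 0.457 = 4410 — total 6400
Group 2: 2550 * 0.982 = 2504
Group 3: 3850 * 0.963 = 3708
Group 4: 9650 * 0.938 + 9450 * 0.311 = 9052 + 2939 = 11991
Net migration: Group 1 + 270 → 6670; Group 4 − 250 → 11741
→ [6670, 2504, 3708, 11741]
After projecting period 2:
Births: 2504 * 0.517 = 1295 ; 3708 * 0.457 = 1695 — total 2990
Group 2: 6670 * 0.982 = 6550
Group 3: 2504 * 0.963 = 2411
Group 4: 3708 * 0.938 + 11741 * 0.311 = 3478 + 3651 = 7129
Net migration: Group 1 + 270 → 3260; Group 4 − 250 → 6879
→ [3260, 6550, 2411, 6879]

2990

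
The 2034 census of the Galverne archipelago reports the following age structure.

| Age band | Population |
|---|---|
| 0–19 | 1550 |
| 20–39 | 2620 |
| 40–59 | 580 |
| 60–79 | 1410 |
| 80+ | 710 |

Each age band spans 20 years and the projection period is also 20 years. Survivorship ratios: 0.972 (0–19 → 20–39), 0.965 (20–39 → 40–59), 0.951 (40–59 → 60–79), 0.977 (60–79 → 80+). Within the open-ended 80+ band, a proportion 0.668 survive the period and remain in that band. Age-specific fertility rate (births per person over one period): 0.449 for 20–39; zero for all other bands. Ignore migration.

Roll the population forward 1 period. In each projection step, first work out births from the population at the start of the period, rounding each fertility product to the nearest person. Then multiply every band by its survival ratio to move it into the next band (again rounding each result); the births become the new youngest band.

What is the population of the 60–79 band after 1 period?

552

[period 1]
Births: 2620 * 0.449 = 1176
20–39: 1550 * 0.972 = 1507
40–59: 2620 * 0.965 = 2528
60–79: 580 * 0.951 = 552
80+: 1410 * 0.977 + 710 * 0.668 = 1378 + 474 = 1852
End of period: [1176, 1507, 2528, 552, 1852]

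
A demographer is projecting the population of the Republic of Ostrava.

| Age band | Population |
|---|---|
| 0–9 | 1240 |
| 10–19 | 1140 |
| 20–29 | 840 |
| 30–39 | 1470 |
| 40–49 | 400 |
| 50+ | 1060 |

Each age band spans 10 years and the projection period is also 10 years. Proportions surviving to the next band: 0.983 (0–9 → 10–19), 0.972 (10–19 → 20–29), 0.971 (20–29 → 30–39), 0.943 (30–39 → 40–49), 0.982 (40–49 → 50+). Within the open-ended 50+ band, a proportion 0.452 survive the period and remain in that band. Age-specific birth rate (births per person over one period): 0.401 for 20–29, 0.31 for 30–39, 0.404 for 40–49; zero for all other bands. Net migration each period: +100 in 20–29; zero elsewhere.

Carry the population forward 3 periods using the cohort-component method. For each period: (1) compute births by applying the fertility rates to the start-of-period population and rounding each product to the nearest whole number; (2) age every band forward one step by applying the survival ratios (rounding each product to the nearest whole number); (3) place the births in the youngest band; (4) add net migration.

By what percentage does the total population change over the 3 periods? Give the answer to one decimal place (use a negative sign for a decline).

Numbering the bands 1..6 from youngest to oldest:
— Period 1 —
Births: 840 × 0.401 = 337 ; 1470 × 0.31 = 456 ; 400 × 0.404 = 162 — total 955
Band 2: 1240 × 0.983 = 1219
Band 3: 1140 × 0.972 = 1108
Band 4: 840 × 0.971 = 816
Band 5: 1470 × 0.943 = 1386
Band 6: 400 × 0.982 + 1060 × 0.452 = 393 + 479 = 872
Net migration: Band 3 + 100 → 1208
End of period: [955, 1219, 1208, 816, 1386, 872]
— Period 2 —
Births: 1208 × 0.401 = 484 ; 816 × 0.31 = 253 ; 1386 × 0.404 = 560 — total 1297
Band 2: 955 × 0.983 = 939
Band 3: 1219 × 0.972 = 1185
Band 4: 1208 × 0.971 = 1173
Band 5: 816 × 0.943 = 769
Band 6: 1386 × 0.982 + 872 × 0.452 = 1361 + 394 = 1755
Net migration: Band 3 + 100 → 1285
End of period: [1297, 939, 1285, 1173, 769, 1755]
— Period 3 —
Births: 1285 × 0.401 = 515 ; 1173 × 0.31 = 364 ; 769 × 0.404 = 311 — total 1190
Band 2: 1297 × 0.983 = 1275
Band 3: 939 × 0.972 = 913
Band 4: 1285 × 0.971 = 1248
Band 5: 1173 × 0.943 = 1106
Band 6: 769 × 0.982 + 1755 × 0.452 = 755 + 793 = 1548
Net migration: Band 3 + 100 → 1013
End of period: [1190, 1275, 1013, 1248, 1106, 1548]
Total: 6150 → 7380; change = 1230; percentage change = 20.0%

20.0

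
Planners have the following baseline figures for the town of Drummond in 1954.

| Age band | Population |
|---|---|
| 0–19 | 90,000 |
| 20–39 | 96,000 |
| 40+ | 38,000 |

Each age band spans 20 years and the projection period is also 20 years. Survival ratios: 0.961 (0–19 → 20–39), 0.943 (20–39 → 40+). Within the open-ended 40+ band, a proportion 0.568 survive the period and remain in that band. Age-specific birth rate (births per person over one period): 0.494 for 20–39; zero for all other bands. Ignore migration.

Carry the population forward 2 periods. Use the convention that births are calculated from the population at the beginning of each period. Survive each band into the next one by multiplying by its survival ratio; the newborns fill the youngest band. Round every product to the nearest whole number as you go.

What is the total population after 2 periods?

[period 1]
Births: 96000 * 0.494 = 47424
20–39: 90000 * 0.961 = 86490
40+: 96000 * 0.943 + 38000 * 0.568 = 90528 + 21584 = 112112
End of period: [47424, 86490, 112112]
[period 2]
Births: 86490 * 0.494 = 42726
20–39: 47424 * 0.961 = 45574
40+: 86490 * 0.943 + 112112 * 0.568 = 81560 + 63680 = 145240
End of period: [42726, 45574, 145240]
Total after period 2: 42726 + 45574 + 145240 = 233540

233540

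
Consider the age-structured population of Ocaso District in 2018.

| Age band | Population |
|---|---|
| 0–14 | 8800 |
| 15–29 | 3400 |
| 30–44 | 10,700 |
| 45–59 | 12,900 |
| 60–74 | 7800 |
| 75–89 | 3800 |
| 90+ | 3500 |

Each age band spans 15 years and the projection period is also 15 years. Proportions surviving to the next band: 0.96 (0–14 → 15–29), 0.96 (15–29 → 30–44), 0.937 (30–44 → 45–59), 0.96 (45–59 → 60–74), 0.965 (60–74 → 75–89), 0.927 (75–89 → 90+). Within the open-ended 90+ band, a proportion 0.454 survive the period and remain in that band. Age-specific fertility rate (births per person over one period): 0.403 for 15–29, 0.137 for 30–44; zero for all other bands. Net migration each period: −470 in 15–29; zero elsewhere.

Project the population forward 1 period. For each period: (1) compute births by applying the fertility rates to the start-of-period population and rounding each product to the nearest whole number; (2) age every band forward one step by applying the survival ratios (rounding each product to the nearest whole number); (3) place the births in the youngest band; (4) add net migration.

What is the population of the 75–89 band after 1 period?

— Period 1 —
Births: 3400 × 0.403 = 1370  |  10700 × 0.137 = 1466 — total 2836
15–29: 8800 × 0.96 = 8448
30–44: 3400 × 0.96 = 3264
45–59: 10700 × 0.937 = 10026
60–74: 12900 × 0.96 = 12384
75–89: 7800 × 0.965 = 7527
90+: 3800 × 0.927 + 3500 × 0.454 = 3523 + 1589 = 5112
Net migration: 15–29 − 470 → 7978
Population now: 0–14=2836, 15–29=7978, 30–44=3264, 45–59=10026, 60–74=12384, 75–89=7527, 90+=5112

7527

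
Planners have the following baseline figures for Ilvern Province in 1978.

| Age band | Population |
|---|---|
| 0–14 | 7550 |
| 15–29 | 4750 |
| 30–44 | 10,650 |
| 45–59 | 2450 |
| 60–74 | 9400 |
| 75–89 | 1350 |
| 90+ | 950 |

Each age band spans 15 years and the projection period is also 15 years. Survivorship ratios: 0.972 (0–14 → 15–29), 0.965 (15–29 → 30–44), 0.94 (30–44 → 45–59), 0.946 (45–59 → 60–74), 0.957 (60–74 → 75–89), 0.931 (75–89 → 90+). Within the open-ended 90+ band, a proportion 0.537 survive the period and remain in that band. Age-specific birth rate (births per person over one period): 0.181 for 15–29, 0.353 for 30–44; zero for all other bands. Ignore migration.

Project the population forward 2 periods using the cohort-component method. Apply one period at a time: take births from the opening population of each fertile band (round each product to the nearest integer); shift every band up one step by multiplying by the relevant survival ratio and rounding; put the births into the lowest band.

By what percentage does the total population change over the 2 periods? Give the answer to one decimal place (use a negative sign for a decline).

7.4

Numbering the groups 1..7 from youngest to oldest:
— Period 1 —
Births: 4750 * 0.181 = 860  |  10650 * 0.353 = 3759 → 4619
Group 2: 7550 * 0.972 = 7339
Group 3: 4750 * 0.965 = 4584
Group 4: 10650 * 0.94 = 10011
Group 5: 2450 * 0.946 = 2318
Group 6: 9400 * 0.957 = 8996
Group 7: 1350 * 0.931 + 950 * 0.537 = 1257 + 510 = 1767
End of period: [4619, 7339, 4584, 10011, 2318, 8996, 1767]
— Period 2 —
Births: 7339 * 0.181 = 1328  |  4584 * 0.353 = 1618 → 2946
Group 2: 4619 * 0.972 = 4490
Group 3: 7339 * 0.965 = 7082
Group 4: 4584 * 0.94 = 4309
Group 5: 10011 * 0.946 = 9470
Group 6: 2318 * 0.957 = 2218
Group 7: 8996 * 0.931 + 1767 * 0.537 = 8375 + 949 = 9324
End of period: [2946, 4490, 7082, 4309, 9470, 2218, 9324]
Total: 37100 → 39839; change = 2739; percentage change = 7.4%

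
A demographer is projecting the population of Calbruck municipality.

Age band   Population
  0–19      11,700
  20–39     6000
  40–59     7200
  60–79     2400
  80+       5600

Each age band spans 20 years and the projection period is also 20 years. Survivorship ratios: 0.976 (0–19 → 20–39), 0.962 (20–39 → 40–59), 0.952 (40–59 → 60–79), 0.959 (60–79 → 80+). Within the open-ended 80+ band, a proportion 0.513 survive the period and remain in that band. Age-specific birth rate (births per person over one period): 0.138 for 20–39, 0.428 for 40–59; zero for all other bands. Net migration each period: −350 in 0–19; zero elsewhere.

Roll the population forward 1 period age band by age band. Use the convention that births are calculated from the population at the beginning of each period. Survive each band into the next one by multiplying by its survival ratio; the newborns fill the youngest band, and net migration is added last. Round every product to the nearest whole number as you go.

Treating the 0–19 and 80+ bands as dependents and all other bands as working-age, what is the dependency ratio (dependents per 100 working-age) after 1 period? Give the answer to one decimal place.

Call the groups 1 to 5, youngest first.
After projecting period 1:
Births: 6000 × 0.138 = 828, 7200 × 0.428 = 3082 ⇒ total 3910
Group 2: 11700 × 0.976 = 11419
Group 3: 6000 × 0.962 = 5772
Group 4: 7200 × 0.952 = 6854
Group 5: 2400 × 0.959 + 5600 × 0.513 = 2302 + 2873 = 5175
Net migration: Group 1 − 350 → 3560
→ [3560, 11419, 5772, 6854, 5175]
Dependents (band 0–19 + band 80+) = 3560 + 5175 = 8735; working-age = 24045; ratio = 8735/24045 × 100 = 36.3

36.3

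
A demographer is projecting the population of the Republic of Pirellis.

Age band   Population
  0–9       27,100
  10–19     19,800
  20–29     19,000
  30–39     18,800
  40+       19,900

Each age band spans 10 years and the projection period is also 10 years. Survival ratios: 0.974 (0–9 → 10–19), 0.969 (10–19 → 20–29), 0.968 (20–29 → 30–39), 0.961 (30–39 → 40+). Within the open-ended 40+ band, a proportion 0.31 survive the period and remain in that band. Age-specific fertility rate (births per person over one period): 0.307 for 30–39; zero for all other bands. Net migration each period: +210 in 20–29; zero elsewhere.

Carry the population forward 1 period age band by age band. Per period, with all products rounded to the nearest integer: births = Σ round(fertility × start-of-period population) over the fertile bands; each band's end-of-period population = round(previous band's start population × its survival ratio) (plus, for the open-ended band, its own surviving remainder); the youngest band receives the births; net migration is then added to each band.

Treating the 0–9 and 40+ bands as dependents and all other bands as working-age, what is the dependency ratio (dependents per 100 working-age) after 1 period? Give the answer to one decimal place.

Call the bands 1 to 5, youngest first.
After projecting period 1:
Births: 18800 × 0.307 = 5772
Band 2: 27100 × 0.974 = 26395
Band 3: 19800 × 0.969 = 19186
Band 4: 19000 × 0.968 = 18392
Band 5: 18800 × 0.961 + 19900 × 0.31 = 18067 + 6169 = 24236
Net migration: Band 3 + 210 → 19396
→ [5772, 26395, 19396, 18392, 24236]
Dependents (band 0–9 + band 40+) = 5772 + 24236 = 30008; working-age = 64183; ratio = 30008/64183 × 100 = 46.8

46.8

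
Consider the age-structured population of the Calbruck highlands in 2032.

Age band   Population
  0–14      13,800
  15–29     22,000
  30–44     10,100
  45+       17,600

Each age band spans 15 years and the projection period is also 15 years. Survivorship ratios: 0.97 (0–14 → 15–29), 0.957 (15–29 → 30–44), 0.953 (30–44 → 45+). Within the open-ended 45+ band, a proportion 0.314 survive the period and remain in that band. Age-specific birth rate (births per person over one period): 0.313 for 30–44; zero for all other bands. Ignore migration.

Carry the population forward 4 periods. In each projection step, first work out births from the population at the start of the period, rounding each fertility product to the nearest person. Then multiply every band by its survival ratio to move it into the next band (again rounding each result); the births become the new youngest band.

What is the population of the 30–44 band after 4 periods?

6117

Numbering the groups 1..4 from youngest to oldest:
Period 1.
Births: 10100 * 0.313 = 3161
Group 2: 13800 * 0.97 = 13386
Group 3: 22000 * 0.957 = 21054
Group 4: 10100 * 0.953 + 17600 * 0.314 = 9625 + 5526 = 15151
End of period: [3161, 13386, 21054, 15151]
Period 2.
Births: 21054 * 0.313 = 6590
Group 2: 3161 * 0.97 = 3066
Group 3: 13386 * 0.957 = 12810
Group 4: 21054 * 0.953 + 15151 * 0.314 = 20064 + 4757 = 24821
End of period: [6590, 3066, 12810, 24821]
Period 3.
Births: 12810 * 0.313 = 4010
Group 2: 6590 * 0.97 = 6392
Group 3: 3066 * 0.957 = 2934
Group 4: 12810 * 0.953 + 24821 * 0.314 = 12208 + 7794 = 20002
End of period: [4010, 6392, 2934, 20002]
Period 4.
Births: 2934 * 0.313 = 918
Group 2: 4010 * 0.97 = 3890
Group 3: 6392 * 0.957 = 6117
Group 4: 2934 * 0.953 + 20002 * 0.314 = 2796 + 6281 = 9077
End of period: [918, 3890, 6117, 9077]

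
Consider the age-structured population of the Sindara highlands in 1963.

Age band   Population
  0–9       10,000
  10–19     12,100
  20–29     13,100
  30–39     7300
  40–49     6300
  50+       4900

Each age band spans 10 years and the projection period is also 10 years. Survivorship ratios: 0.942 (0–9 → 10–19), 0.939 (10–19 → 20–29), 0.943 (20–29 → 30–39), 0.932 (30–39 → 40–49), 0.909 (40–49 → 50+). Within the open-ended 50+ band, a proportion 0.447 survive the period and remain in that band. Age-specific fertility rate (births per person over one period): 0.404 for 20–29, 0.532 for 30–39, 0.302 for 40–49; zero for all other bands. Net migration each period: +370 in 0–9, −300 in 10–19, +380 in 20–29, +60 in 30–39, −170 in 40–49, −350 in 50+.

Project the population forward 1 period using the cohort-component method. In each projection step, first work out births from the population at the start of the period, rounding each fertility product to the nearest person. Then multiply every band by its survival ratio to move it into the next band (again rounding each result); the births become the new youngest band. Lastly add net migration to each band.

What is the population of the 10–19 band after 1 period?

9120

[period 1]
Births: 13100 * 0.404 = 5292, 7300 * 0.532 = 3884, 6300 * 0.302 = 1903 ⇒ total 11079
10–19: 10000 * 0.942 = 9420
20–29: 12100 * 0.939 = 11362
30–39: 13100 * 0.943 = 12353
40–49: 7300 * 0.932 = 6804
50+: 6300 * 0.909 + 4900 * 0.447 = 5727 + 2190 = 7917
Net migration: 0–9 + 370 → 11449; 10–19 − 300 → 9120; 20–29 + 380 → 11742; 30–39 + 60 → 12413; 40–49 − 170 → 6634; 50+ − 350 → 7567
Giving 11449 / 9120 / 11742 / 12413 / 6634 / 7567.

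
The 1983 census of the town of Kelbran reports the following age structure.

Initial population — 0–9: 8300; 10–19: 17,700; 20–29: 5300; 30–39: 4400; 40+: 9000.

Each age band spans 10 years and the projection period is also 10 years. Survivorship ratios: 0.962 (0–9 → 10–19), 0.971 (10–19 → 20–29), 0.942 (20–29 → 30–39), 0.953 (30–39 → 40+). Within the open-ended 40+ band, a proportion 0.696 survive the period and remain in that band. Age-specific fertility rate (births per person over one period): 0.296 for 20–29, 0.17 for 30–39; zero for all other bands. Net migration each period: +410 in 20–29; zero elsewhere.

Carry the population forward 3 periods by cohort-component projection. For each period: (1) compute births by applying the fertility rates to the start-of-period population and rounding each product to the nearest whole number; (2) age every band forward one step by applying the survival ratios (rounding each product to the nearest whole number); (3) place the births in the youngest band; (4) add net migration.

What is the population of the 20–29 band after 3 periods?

2574

Period 1:
Births: 5300 × 0.296 = 1569  |  4400 × 0.17 = 748 ⇒ total 2317
10–19: 8300 × 0.962 = 7985
20–29: 17700 × 0.971 = 17187
30–39: 5300 × 0.942 = 4993
40+: 4400 × 0.953 + 9000 × 0.696 = 4193 + 6264 = 10457
Net migration: 20–29 + 410 → 17597
End of period: [2317, 7985, 17597, 4993, 10457]
Period 2:
Births: 17597 × 0.296 = 5209  |  4993 × 0.17 = 849 ⇒ total 6058
10–19: 2317 × 0.962 = 2229
20–29: 7985 × 0.971 = 7753
30–39: 17597 × 0.942 = 16576
40+: 4993 × 0.953 + 10457 × 0.696 = 4758 + 7278 = 12036
Net migration: 20–29 + 410 → 8163
End of period: [6058, 2229, 8163, 16576, 12036]
Period 3:
Births: 8163 × 0.296 = 2416  |  16576 × 0.17 = 2818 ⇒ total 5234
10–19: 6058 × 0.962 = 5828
20–29: 2229 × 0.971 = 2164
30–39: 8163 × 0.942 = 7690
40+: 16576 × 0.953 + 12036 × 0.696 = 15797 + 8377 = 24174
Net migration: 20–29 + 410 → 2574
End of period: [5234, 5828, 2574, 7690, 24174]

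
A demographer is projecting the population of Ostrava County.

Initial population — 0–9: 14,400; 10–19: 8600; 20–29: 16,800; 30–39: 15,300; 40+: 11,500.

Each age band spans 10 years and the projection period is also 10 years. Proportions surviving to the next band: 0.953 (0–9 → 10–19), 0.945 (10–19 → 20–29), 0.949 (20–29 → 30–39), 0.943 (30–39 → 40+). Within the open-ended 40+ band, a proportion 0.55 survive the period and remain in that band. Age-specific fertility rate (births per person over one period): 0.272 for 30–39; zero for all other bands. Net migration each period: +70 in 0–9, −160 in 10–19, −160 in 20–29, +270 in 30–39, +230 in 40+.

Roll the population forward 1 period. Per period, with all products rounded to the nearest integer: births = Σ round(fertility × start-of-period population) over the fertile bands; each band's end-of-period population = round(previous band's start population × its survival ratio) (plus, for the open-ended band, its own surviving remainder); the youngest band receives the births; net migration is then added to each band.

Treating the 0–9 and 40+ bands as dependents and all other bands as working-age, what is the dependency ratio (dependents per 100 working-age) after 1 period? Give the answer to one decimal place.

After projecting period 1:
Births: 15300 * 0.272 = 4162
10–19: 14400 * 0.953 = 13723
20–29: 8600 * 0.945 = 8127
30–39: 16800 * 0.949 = 15943
40+: 15300 * 0.943 + 11500 * 0.55 = 14428 + 6325 = 20753
Net migration: 0–9 + 70 → 4232; 10–19 − 160 → 13563; 20–29 − 160 → 7967; 30–39 + 270 → 16213; 40+ + 230 → 20983
Population now: 0–9=4232, 10–19=13563, 20–29=7967, 30–39=16213, 40+=20983
Dependents (band 0–9 + band 40+) = 4232 + 20983 = 25215; working-age = 37743; ratio = 25215/37743 × 100 = 66.8

66.8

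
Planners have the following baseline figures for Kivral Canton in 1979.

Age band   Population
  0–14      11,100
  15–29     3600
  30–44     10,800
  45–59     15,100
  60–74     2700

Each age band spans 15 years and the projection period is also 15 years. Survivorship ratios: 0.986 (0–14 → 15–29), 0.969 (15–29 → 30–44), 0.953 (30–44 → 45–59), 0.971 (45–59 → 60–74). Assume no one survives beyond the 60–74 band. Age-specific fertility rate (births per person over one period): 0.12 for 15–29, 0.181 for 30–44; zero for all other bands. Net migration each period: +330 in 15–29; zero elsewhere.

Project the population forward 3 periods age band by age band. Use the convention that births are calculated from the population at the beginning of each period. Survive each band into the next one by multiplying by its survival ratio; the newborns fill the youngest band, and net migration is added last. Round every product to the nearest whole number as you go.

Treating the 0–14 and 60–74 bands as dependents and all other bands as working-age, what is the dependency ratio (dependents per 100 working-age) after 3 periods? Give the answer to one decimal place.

36.1

Let band 1 be 0–14 through band 5 = 60–74.
[period 1]
Births: 3600 × 0.12 = 432 ; 10800 × 0.181 = 1955 ⇒ total 2387
Band 2: 11100 × 0.986 = 10945
Band 3: 3600 × 0.969 = 3488
Band 4: 10800 × 0.953 = 10292
Band 5: 15100 × 0.971 = 14662
Net migration: Band 2 + 330 → 11275
Population now: 0–14=2387, 15–29=11275, 30–44=3488, 45–59=10292, 60–74=14662
[period 2]
Births: 11275 × 0.12 = 1353 ; 3488 × 0.181 = 631 ⇒ total 1984
Band 2: 2387 × 0.986 = 2354
Band 3: 11275 × 0.969 = 10925
Band 4: 3488 × 0.953 = 3324
Band 5: 10292 × 0.971 = 9994
Net migration: Band 2 + 330 → 2684
Population now: 0–14=1984, 15–29=2684, 30–44=10925, 45–59=3324, 60–74=9994
[period 3]
Births: 2684 × 0.12 = 322 ; 10925 × 0.181 = 1977 ⇒ total 2299
Band 2: 1984 × 0.986 = 1956
Band 3: 2684 × 0.969 = 2601
Band 4: 10925 × 0.953 = 10412
Band 5: 3324 × 0.971 = 3228
Net migration: Band 2 + 330 → 2286
Population now: 0–14=2299, 15–29=2286, 30–44=2601, 45–59=10412, 60–74=3228
Dependents (band 0–14 + band 60–74) = 2299 + 3228 = 5527; working-age = 15299; ratio = 5527/15299 × 100 = 36.1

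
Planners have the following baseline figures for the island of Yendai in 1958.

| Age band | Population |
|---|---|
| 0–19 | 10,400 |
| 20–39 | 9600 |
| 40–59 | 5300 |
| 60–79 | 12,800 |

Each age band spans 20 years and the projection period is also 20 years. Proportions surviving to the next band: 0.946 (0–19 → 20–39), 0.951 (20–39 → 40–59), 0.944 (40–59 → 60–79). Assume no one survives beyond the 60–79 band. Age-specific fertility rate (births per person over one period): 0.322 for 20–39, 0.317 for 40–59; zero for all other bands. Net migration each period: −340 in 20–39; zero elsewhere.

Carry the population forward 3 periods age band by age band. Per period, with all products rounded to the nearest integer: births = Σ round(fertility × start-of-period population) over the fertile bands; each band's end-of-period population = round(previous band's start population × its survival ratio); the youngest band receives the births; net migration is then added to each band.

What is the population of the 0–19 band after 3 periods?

4207

Period 1.
Births: 9600 * 0.322 = 3091, 5300 * 0.317 = 1680 — total 4771
20–39: 10400 * 0.946 = 9838
40–59: 9600 * 0.951 = 9130
60–79: 5300 * 0.944 = 5003
Net migration: 20–39 − 340 → 9498
Population now: 0–19=4771, 20–39=9498, 40–59=9130, 60–79=5003
Period 2.
Births: 9498 * 0.322 = 3058, 9130 * 0.317 = 2894 — total 5952
20–39: 4771 * 0.946 = 4513
40–59: 9498 * 0.951 = 9033
60–79: 9130 * 0.944 = 8619
Net migration: 20–39 − 340 → 4173
Population now: 0–19=5952, 20–39=4173, 40–59=9033, 60–79=8619
Period 3.
Births: 4173 * 0.322 = 1344, 9033 * 0.317 = 2863 — total 4207
20–39: 5952 * 0.946 = 5631
40–59: 4173 * 0.951 = 3969
60–79: 9033 * 0.944 = 8527
Net migration: 20–39 − 340 → 5291
Population now: 0–19=4207, 20–39=5291, 40–59=3969, 60–79=8527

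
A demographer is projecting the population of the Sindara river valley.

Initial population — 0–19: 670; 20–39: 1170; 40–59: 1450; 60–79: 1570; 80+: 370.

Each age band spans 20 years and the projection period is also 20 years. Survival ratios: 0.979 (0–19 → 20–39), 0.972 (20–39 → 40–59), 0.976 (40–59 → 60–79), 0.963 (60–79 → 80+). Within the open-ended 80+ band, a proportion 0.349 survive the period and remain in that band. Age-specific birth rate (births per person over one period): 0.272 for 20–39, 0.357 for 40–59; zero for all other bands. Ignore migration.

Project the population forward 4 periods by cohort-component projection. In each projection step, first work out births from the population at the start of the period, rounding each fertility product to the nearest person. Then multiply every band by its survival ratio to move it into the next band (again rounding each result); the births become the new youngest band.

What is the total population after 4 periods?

3422

Numbering the bands 1..5 from youngest to oldest:
Period 1.
Births: 1170 × 0.272 = 318, 1450 × 0.357 = 518 → 836
Band 2: 670 × 0.979 = 656
Band 3: 1170 × 0.972 = 1137
Band 4: 1450 × 0.976 = 1415
Band 5: 1570 × 0.963 + 370 × 0.349 = 1512 + 129 = 1641
→ [836, 656, 1137, 1415, 1641]
Period 2.
Births: 656 × 0.272 = 178, 1137 × 0.357 = 406 → 584
Band 2: 836 × 0.979 = 818
Band 3: 656 × 0.972 = 638
Band 4: 1137 × 0.976 = 1110
Band 5: 1415 × 0.963 + 1641 × 0.349 = 1363 + 573 = 1936
→ [584, 818, 638, 1110, 1936]
Period 3.
Births: 818 × 0.272 = 222, 638 × 0.357 = 228 → 450
Band 2: 584 × 0.979 = 572
Band 3: 818 × 0.972 = 795
Band 4: 638 × 0.976 = 623
Band 5: 1110 × 0.963 + 1936 × 0.349 = 1069 + 676 = 1745
→ [450, 572, 795, 623, 1745]
Period 4.
Births: 572 × 0.272 = 156, 795 × 0.357 = 284 → 440
Band 2: 450 × 0.979 = 441
Band 3: 572 × 0.972 = 556
Band 4: 795 × 0.976 = 776
Band 5: 623 × 0.963 + 1745 × 0.349 = 600 + 609 = 1209
→ [440, 441, 556, 776, 1209]
Total after period 4: 440 + 441 + 556 + 776 + 1209 = 3422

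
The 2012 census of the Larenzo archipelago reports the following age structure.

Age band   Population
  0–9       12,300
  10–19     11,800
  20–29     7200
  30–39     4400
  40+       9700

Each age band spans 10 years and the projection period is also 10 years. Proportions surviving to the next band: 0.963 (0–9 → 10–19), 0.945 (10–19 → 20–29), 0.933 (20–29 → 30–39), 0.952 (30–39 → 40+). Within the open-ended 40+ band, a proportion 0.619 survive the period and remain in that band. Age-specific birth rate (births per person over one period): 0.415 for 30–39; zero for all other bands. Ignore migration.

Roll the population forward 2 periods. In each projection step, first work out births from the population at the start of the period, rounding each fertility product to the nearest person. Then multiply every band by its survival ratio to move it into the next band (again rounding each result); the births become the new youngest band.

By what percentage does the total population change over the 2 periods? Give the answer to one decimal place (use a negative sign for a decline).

-14.4

Period 1:
Births: 4400 × 0.415 = 1826
10–19: 12300 × 0.963 = 11845
20–29: 11800 × 0.945 = 11151
30–39: 7200 × 0.933 = 6718
40+: 4400 × 0.952 + 9700 × 0.619 = 4189 + 6004 = 10193
Population now: 0–9=1826, 10–19=11845, 20–29=11151, 30–39=6718, 40+=10193
Period 2:
Births: 6718 × 0.415 = 2788
10–19: 1826 × 0.963 = 1758
20–29: 11845 × 0.945 = 11194
30–39: 11151 × 0.933 = 10404
40+: 6718 × 0.952 + 10193 × 0.619 = 6396 + 6309 = 12705
Population now: 0–9=2788, 10–19=1758, 20–29=11194, 30–39=10404, 40+=12705
Total: 45400 → 38849; change = -6551; percentage change = -14.4%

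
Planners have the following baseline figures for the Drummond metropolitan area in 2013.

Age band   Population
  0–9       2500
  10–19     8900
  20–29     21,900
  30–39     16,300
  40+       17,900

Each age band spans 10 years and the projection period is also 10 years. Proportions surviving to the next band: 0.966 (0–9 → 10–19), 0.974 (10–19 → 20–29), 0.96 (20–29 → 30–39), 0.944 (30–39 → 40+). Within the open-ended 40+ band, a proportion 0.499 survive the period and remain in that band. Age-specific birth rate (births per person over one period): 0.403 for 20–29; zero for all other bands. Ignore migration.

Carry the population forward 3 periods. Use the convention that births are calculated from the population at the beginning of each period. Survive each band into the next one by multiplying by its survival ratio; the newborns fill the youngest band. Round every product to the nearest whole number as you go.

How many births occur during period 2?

(Bands numbered youngest = 1 to oldest = 5.)
Period 1:
Births: 21900 × 0.403 = 8826
Band 2: 2500 × 0.966 = 2415
Band 3: 8900 × 0.974 = 8669
Band 4: 21900 × 0.96 = 21024
Band 5: 16300 × 0.944 + 17900 × 0.499 = 15387 + 8932 = 24319
End of period: [8826, 2415, 8669, 21024, 24319]
Period 2:
Births: 8669 × 0.403 = 3494
Band 2: 8826 × 0.966 = 8526
Band 3: 2415 × 0.974 = 2352
Band 4: 8669 × 0.96 = 8322
Band 5: 21024 × 0.944 + 24319 × 0.499 = 19847 + 12135 = 31982
End of period: [3494, 8526, 2352, 8322, 31982]

3494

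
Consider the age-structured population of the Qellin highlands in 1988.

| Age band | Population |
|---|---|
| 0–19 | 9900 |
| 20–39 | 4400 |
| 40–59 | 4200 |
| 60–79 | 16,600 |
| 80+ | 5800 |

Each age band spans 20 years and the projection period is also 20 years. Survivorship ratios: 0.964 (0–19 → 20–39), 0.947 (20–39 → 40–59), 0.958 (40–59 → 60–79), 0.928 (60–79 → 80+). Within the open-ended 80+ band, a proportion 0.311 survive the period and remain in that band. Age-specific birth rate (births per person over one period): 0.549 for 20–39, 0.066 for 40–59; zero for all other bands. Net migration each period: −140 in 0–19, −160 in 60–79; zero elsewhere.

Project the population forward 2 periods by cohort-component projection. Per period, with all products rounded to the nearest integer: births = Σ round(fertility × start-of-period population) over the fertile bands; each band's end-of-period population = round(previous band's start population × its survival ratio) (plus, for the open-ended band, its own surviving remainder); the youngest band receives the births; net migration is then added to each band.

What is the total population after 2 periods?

29644

(Groups numbered youngest = 1 to oldest = 5.)
After projecting period 1:
Births: 4400 * 0.549 = 2416 ; 4200 * 0.066 = 277 → 2693
Group 2: 9900 * 0.964 = 9544
Group 3: 4400 * 0.947 = 4167
Group 4: 4200 * 0.958 = 4024
Group 5: 16600 * 0.928 + 5800 * 0.311 = 15405 + 1804 = 17209
Net migration: Group 1 − 140 → 2553; Group 4 − 160 → 3864
End of period: [2553, 9544, 4167, 3864, 17209]
After projecting period 2:
Births: 9544 * 0.549 = 5240 ; 4167 * 0.066 = 275 → 5515
Group 2: 2553 * 0.964 = 2461
Group 3: 9544 * 0.947 = 9038
Group 4: 4167 * 0.958 = 3992
Group 5: 3864 * 0.928 + 17209 * 0.311 = 3586 + 5352 = 8938
Net migration: Group 1 − 140 → 5375; Group 4 − 160 → 3832
End of period: [5375, 2461, 9038, 3832, 8938]
Total after period 2: 5375 + 2461 + 9038 + 3832 + 8938 = 29644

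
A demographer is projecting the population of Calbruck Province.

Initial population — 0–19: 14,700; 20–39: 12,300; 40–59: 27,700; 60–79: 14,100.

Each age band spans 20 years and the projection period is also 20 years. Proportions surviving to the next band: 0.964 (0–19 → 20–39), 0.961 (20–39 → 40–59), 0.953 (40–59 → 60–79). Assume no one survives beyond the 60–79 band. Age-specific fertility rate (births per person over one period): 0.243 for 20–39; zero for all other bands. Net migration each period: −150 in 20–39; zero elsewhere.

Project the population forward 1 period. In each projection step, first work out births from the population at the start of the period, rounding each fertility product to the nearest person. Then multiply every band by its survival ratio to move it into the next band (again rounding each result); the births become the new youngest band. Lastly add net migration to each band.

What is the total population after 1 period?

Call the bands 1 to 4, youngest first.
Period 1.
Births: 12300 * 0.243 = 2989
Band 2: 14700 * 0.964 = 14171
Band 3: 12300 * 0.961 = 11820
Band 4: 27700 * 0.953 = 26398
Net migration: Band 2 − 150 → 14021
Giving 2989 / 14021 / 11820 / 26398.
Total after period 1: 2989 + 14021 + 11820 + 26398 = 55228

55228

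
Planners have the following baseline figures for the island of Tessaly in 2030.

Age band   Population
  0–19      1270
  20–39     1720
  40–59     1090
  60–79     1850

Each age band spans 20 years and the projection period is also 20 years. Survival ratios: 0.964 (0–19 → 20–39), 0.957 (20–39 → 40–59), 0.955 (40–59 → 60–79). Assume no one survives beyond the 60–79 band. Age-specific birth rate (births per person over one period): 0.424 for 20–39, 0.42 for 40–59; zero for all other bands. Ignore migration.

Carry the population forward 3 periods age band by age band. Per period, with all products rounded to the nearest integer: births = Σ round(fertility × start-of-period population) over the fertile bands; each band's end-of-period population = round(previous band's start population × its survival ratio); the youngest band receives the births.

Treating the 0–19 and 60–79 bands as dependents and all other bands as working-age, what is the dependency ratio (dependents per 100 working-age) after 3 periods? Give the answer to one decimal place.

(Groups numbered youngest = 1 to oldest = 4.)
— Period 1 —
Births: 1720 × 0.424 = 729  |  1090 × 0.42 = 458 → total 1187
Group 2: 1270 × 0.964 = 1224
Group 3: 1720 × 0.957 = 1646
Group 4: 1090 × 0.955 = 1041
End of period: [1187, 1224, 1646, 1041]
— Period 2 —
Births: 1224 × 0.424 = 519  |  1646 × 0.42 = 691 → total 1210
Group 2: 1187 × 0.964 = 1144
Group 3: 1224 × 0.957 = 1171
Group 4: 1646 × 0.955 = 1572
End of period: [1210, 1144, 1171, 1572]
— Period 3 —
Births: 1144 × 0.424 = 485  |  1171 × 0.42 = 492 → total 977
Group 2: 1210 × 0.964 = 1166
Group 3: 1144 × 0.957 = 1095
Group 4: 1171 × 0.955 = 1118
End of period: [977, 1166, 1095, 1118]
Dependents (band 0–19 + band 60–79) = 977 + 1118 = 2095; working-age = 2261; ratio = 2095/2261 × 100 = 92.7

92.7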